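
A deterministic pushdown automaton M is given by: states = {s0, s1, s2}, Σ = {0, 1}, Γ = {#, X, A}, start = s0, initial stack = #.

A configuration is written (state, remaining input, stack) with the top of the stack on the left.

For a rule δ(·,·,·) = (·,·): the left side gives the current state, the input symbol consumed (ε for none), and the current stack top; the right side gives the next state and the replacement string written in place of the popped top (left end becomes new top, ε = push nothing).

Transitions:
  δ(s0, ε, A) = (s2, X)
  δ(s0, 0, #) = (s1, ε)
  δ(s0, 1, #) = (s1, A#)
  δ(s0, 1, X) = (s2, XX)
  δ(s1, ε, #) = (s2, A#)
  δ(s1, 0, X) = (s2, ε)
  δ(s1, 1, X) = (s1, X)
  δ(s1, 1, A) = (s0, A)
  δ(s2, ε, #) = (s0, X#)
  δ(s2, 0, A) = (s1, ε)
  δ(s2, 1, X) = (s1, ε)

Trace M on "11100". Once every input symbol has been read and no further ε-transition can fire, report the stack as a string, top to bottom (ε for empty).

A#

(s0, 11100, #)
  read 1, top #: go to s1, push A# → (s1, 1100, A#)
  read 1, top A: go to s0, push A → (s0, 100, A#)
  ε-move, top A: go to s2, push X → (s2, 100, X#)
  read 1, top X: go to s1, push ε → (s1, 00, #)
  ε-move, top #: go to s2, push A# → (s2, 00, A#)
  read 0, top A: go to s1, push ε → (s1, 0, #)
  ε-move, top #: go to s2, push A# → (s2, 0, A#)
  read 0, top A: go to s1, push ε → (s1, ε, #)
  ε-move, top #: go to s2, push A# → (s2, ε, A#)
All input consumed in state s2 with stack A#.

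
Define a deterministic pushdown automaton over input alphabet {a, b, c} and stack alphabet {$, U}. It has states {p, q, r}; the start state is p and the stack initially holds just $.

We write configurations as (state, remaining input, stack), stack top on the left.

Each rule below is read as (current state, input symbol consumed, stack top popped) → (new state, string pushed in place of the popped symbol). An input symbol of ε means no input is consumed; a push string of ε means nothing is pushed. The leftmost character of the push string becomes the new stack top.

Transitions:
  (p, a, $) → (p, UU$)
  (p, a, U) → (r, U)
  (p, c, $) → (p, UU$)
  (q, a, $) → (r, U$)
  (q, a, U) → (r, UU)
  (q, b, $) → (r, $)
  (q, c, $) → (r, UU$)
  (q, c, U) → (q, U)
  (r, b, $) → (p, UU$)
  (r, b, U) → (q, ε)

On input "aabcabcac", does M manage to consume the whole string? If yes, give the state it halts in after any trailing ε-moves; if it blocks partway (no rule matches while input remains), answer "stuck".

(p, aabcabcac, $)
  read a, top $: go to p, push UU$ → (p, abcabcac, UU$)
  read a, top U: go to r, push U → (r, bcabcac, UU$)
  read b, top U: go to q, push ε → (q, cabcac, U$)
  read c, top U: go to q, push U → (q, abcac, U$)
  read a, top U: go to r, push UU → (r, bcac, UU$)
  read b, top U: go to q, push ε → (q, cac, U$)
  read c, top U: go to q, push U → (q, ac, U$)
  read a, top U: go to r, push UU → (r, c, UU$)
No transition for (r, c, top U); M blocks with input c remaining.

stuck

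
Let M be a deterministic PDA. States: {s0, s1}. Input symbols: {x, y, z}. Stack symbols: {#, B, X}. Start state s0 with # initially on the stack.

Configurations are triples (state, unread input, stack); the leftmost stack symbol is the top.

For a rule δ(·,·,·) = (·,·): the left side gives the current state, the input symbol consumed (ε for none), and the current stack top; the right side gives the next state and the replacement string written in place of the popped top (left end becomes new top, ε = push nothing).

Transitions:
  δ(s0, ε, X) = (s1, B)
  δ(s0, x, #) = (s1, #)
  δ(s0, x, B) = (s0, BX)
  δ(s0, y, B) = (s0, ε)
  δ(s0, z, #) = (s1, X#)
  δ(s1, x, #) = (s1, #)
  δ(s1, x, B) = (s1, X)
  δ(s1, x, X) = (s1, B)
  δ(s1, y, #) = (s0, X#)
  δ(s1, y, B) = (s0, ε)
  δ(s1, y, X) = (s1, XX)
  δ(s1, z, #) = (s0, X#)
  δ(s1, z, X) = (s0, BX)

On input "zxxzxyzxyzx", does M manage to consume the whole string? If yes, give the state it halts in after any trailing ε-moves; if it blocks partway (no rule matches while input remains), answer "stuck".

(s0, zxxzxyzxyzx, #) ⊢ (s1, xxzxyzxyzx, X#) ⊢ (s1, xzxyzxyzx, B#) ⊢ (s1, zxyzxyzx, X#) ⊢ (s0, xyzxyzx, BX#) ⊢ (s0, yzxyzx, BXX#) ⊢ (s0, zxyzx, XX#) ⊢ (s1, zxyzx, BX#)
No transition for (s1, z, top B); M blocks with input zxyzx remaining.

stuck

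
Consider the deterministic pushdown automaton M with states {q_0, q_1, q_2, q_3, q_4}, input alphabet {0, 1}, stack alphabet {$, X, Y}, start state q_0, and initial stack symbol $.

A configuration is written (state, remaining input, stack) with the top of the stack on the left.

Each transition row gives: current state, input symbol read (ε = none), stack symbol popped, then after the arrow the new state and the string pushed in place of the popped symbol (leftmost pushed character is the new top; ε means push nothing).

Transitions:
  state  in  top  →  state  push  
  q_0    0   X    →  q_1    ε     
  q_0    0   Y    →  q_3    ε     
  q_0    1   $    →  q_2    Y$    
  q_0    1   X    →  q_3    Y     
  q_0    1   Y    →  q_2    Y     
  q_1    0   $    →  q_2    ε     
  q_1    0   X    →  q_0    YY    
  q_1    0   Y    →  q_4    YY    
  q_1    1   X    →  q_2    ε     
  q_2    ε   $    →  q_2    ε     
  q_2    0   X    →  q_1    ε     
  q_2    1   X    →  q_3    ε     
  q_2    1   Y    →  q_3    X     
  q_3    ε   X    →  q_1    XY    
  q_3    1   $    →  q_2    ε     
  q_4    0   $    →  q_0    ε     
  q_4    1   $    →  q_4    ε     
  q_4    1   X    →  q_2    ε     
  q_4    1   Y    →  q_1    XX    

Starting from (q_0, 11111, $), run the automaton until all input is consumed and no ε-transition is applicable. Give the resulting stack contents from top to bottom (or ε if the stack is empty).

Y$

(q_0, 11111, $) ⊢ (q_2, 1111, Y$) ⊢ (q_3, 111, X$) ⊢ (q_1, 111, XY$) ⊢ (q_2, 11, Y$) ⊢ (q_3, 1, X$) ⊢ (q_1, 1, XY$) ⊢ (q_2, ε, Y$)
All input consumed in state q_2 with stack Y$.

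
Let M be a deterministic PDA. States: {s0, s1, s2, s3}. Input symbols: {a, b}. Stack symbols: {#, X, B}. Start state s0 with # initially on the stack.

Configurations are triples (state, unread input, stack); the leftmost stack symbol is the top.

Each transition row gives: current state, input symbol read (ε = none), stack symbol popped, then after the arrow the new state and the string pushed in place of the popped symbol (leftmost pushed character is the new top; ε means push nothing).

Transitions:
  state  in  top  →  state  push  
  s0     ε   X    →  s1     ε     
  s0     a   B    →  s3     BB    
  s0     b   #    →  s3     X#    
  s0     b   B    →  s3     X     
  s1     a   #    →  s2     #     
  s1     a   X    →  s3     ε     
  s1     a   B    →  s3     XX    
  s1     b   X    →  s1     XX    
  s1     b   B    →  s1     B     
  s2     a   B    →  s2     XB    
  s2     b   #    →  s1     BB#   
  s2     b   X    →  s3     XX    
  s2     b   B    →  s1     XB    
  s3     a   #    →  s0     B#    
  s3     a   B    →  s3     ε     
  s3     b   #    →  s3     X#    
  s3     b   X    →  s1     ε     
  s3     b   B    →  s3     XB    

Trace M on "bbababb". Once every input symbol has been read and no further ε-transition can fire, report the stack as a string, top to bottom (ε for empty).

(s0, bbababb, #) ⊢ (s3, bababb, X#) ⊢ (s1, ababb, #) ⊢ (s2, babb, #) ⊢ (s1, abb, BB#) ⊢ (s3, bb, XXB#) ⊢ (s1, b, XB#) ⊢ (s1, ε, XXB#)
All input consumed in state s1 with stack XXB#.

XXB#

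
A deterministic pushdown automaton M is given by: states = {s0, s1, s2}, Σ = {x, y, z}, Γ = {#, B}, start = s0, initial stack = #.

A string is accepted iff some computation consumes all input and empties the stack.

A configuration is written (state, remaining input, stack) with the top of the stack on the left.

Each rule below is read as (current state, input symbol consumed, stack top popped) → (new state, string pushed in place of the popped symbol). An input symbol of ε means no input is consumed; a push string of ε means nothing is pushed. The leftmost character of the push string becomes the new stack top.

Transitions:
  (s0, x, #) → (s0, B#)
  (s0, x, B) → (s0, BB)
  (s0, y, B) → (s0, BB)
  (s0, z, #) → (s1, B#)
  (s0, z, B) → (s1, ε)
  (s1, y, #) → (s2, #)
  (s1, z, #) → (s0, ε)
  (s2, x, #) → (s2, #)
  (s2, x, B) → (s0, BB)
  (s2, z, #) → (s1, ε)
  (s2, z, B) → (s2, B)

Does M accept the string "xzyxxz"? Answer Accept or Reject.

(s0, xzyxxz, #)
  read x, top #: go to s0, push B# → (s0, zyxxz, B#)
  read z, top B: go to s1, push ε → (s1, yxxz, #)
  read y, top #: go to s2, push # → (s2, xxz, #)
  read x, top #: go to s2, push # → (s2, xz, #)
  read x, top #: go to s2, push # → (s2, z, #)
  read z, top #: go to s1, push ε → (s1, ε, ε)
All input consumed and the stack is empty.

Accept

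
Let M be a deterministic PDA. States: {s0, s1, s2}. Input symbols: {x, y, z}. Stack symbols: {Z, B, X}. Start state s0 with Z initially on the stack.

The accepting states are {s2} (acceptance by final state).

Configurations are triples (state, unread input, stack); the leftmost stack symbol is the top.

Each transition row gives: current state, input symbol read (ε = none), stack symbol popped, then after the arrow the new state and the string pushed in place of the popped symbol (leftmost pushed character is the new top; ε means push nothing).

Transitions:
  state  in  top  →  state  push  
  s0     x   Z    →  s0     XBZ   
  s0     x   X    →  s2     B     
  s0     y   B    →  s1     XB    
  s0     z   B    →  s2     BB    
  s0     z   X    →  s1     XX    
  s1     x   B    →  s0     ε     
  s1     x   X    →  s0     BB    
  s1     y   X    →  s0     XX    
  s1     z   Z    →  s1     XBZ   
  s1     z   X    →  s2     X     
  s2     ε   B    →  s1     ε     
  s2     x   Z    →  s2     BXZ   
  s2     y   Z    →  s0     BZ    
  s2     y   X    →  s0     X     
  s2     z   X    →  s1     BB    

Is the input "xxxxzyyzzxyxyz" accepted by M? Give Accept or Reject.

Reject

(s0, xxxxzyyzzxyxyz, Z) ⊢ (s0, xxxzyyzzxyxyz, XBZ) ⊢ (s2, xxzyyzzxyxyz, BBZ) ⊢ (s1, xxzyyzzxyxyz, BZ) ⊢ (s0, xzyyzzxyxyz, Z) ⊢ (s0, zyyzzxyxyz, XBZ) ⊢ (s1, yyzzxyxyz, XXBZ) ⊢ (s0, yzzxyxyz, XXXBZ)
No transition applies at (s0, yzzxyxyz, XXXBZ); input not fully consumed.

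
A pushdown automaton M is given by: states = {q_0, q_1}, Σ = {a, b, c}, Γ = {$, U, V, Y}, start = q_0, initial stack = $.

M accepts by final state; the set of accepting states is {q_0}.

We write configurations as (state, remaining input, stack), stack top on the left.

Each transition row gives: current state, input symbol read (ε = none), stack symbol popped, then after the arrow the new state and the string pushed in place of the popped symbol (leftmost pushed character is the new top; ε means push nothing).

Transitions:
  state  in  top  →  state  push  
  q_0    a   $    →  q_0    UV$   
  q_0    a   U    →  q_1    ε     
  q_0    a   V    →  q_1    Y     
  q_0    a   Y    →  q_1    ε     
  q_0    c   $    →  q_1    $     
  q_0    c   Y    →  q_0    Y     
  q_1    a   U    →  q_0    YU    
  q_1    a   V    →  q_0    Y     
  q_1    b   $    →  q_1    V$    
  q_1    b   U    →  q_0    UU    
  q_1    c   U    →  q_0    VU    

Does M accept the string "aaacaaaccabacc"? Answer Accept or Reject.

No computation consumes all input and reaches a final state.

Reject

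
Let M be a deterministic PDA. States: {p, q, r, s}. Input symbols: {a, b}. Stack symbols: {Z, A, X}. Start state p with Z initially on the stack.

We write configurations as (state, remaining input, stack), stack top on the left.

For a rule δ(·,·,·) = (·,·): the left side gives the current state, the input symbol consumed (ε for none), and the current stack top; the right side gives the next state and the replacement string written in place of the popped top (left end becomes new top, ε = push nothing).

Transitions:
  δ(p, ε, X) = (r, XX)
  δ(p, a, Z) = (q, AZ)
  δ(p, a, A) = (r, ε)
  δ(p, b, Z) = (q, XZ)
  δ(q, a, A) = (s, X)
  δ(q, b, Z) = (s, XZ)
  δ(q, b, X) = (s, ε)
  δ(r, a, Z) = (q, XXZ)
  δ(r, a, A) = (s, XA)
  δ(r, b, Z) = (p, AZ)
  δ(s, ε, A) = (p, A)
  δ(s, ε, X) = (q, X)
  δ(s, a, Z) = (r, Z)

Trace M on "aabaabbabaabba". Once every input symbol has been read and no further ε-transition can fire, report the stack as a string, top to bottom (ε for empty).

(p, aabaabbabaabba, Z)
  read a, top Z: go to q, push AZ → (q, abaabbabaabba, AZ)
  read a, top A: go to s, push X → (s, baabbabaabba, XZ)
  ε-move, top X: go to q, push X → (q, baabbabaabba, XZ)
  read b, top X: go to s, push ε → (s, aabbabaabba, Z)
  read a, top Z: go to r, push Z → (r, abbabaabba, Z)
  read a, top Z: go to q, push XXZ → (q, bbabaabba, XXZ)
  read b, top X: go to s, push ε → (s, babaabba, XZ)
  ε-move, top X: go to q, push X → (q, babaabba, XZ)
  read b, top X: go to s, push ε → (s, abaabba, Z)
  read a, top Z: go to r, push Z → (r, baabba, Z)
  read b, top Z: go to p, push AZ → (p, aabba, AZ)
  read a, top A: go to r, push ε → (r, abba, Z)
  read a, top Z: go to q, push XXZ → (q, bba, XXZ)
  read b, top X: go to s, push ε → (s, ba, XZ)
  ε-move, top X: go to q, push X → (q, ba, XZ)
  read b, top X: go to s, push ε → (s, a, Z)
  read a, top Z: go to r, push Z → (r, ε, Z)
All input consumed in state r with stack Z.

Z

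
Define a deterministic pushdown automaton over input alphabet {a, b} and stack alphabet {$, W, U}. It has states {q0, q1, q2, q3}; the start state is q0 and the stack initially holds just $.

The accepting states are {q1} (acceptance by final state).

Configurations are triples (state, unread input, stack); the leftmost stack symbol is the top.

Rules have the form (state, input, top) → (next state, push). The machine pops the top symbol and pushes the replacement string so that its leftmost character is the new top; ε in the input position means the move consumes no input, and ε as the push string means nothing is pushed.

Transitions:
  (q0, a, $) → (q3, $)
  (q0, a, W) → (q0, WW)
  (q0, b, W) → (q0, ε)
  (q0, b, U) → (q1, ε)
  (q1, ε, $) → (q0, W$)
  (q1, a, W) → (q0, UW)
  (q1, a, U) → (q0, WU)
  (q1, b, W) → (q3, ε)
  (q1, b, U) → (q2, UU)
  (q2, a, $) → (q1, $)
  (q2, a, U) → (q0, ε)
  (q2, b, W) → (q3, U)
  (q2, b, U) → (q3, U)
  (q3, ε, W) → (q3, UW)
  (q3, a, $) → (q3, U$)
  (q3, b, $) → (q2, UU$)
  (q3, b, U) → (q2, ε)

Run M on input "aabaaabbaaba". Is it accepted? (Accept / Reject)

(q0, aabaaabbaaba, $)
  read a, top $: go to q3, push $ → (q3, abaaabbaaba, $)
  read a, top $: go to q3, push U$ → (q3, baaabbaaba, U$)
  read b, top U: go to q2, push ε → (q2, aaabbaaba, $)
  read a, top $: go to q1, push $ → (q1, aabbaaba, $)
  ε-move, top $: go to q0, push W$ → (q0, aabbaaba, W$)
  read a, top W: go to q0, push WW → (q0, abbaaba, WW$)
  read a, top W: go to q0, push WW → (q0, bbaaba, WWW$)
  read b, top W: go to q0, push ε → (q0, baaba, WW$)
  read b, top W: go to q0, push ε → (q0, aaba, W$)
  read a, top W: go to q0, push WW → (q0, aba, WW$)
  read a, top W: go to q0, push WW → (q0, ba, WWW$)
  read b, top W: go to q0, push ε → (q0, a, WW$)
  read a, top W: go to q0, push WW → (q0, ε, WWW$)
All input consumed; state q0 ∉ F and no further ε-move applies.

Reject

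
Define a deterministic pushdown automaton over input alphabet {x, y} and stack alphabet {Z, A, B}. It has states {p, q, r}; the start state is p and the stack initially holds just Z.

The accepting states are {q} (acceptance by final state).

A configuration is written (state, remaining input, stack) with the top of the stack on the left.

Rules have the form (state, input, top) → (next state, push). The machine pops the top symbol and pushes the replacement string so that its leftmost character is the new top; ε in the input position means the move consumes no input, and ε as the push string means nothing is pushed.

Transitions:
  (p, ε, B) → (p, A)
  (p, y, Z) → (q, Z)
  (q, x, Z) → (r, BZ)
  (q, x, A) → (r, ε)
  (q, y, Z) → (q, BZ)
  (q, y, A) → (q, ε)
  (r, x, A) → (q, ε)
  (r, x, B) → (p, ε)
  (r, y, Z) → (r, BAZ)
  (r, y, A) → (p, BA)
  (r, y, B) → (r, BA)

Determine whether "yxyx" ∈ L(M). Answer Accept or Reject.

(p, yxyx, Z)
  read y, top Z: go to q, push Z → (q, xyx, Z)
  read x, top Z: go to r, push BZ → (r, yx, BZ)
  read y, top B: go to r, push BA → (r, x, BAZ)
  read x, top B: go to p, push ε → (p, ε, AZ)
All input consumed; state p ∉ F and no further ε-move applies.

Reject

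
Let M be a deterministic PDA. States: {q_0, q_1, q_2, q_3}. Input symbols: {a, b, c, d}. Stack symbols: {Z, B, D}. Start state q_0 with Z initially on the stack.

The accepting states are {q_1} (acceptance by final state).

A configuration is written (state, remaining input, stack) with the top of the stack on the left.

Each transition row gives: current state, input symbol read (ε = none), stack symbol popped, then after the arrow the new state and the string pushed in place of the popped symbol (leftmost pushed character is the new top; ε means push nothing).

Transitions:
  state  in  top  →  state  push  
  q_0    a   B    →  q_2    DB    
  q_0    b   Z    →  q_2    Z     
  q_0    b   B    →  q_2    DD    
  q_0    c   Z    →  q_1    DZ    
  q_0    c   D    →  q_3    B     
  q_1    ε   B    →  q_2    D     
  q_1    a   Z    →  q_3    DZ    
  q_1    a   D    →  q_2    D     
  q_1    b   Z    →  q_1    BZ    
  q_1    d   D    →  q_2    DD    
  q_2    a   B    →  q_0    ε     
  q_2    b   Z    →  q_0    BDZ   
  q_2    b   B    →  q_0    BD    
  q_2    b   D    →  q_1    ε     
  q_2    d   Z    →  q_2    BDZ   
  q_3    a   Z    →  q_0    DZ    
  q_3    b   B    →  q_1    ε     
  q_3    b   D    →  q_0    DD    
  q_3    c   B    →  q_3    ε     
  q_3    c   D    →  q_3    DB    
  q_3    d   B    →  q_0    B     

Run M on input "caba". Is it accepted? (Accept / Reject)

(q_0, caba, Z)
  read c, top Z: go to q_1, push DZ → (q_1, aba, DZ)
  read a, top D: go to q_2, push D → (q_2, ba, DZ)
  read b, top D: go to q_1, push ε → (q_1, a, Z)
  read a, top Z: go to q_3, push DZ → (q_3, ε, DZ)
All input consumed; state q_3 ∉ F and no further ε-move applies.

Reject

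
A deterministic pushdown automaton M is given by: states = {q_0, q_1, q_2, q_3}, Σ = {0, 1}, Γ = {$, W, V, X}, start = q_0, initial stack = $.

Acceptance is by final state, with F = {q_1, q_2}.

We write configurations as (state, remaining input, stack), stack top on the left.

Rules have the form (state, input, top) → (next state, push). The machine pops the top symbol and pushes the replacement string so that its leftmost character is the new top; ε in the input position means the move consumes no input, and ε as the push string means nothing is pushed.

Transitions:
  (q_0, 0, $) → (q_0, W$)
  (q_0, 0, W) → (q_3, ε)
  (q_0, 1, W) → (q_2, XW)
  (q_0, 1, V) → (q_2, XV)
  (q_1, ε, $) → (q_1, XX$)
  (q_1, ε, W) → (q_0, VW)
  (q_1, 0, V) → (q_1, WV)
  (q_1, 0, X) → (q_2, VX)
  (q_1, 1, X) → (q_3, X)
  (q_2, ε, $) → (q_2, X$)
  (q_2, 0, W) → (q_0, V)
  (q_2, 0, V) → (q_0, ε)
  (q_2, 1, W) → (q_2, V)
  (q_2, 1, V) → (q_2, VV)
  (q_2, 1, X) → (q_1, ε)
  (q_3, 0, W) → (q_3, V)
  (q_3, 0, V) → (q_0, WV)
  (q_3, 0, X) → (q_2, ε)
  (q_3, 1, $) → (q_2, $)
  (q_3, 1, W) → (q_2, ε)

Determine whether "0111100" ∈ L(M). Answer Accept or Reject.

Reject

(q_0, 0111100, $)
  read 0, top $: go to q_0, push W$ → (q_0, 111100, W$)
  read 1, top W: go to q_2, push XW → (q_2, 11100, XW$)
  read 1, top X: go to q_1, push ε → (q_1, 1100, W$)
  ε-move, top W: go to q_0, push VW → (q_0, 1100, VW$)
  read 1, top V: go to q_2, push XV → (q_2, 100, XVW$)
  read 1, top X: go to q_1, push ε → (q_1, 00, VW$)
  read 0, top V: go to q_1, push WV → (q_1, 0, WVW$)
  ε-move, top W: go to q_0, push VW → (q_0, 0, VWVW$)
No transition applies at (q_0, 0, VWVW$); input not fully consumed.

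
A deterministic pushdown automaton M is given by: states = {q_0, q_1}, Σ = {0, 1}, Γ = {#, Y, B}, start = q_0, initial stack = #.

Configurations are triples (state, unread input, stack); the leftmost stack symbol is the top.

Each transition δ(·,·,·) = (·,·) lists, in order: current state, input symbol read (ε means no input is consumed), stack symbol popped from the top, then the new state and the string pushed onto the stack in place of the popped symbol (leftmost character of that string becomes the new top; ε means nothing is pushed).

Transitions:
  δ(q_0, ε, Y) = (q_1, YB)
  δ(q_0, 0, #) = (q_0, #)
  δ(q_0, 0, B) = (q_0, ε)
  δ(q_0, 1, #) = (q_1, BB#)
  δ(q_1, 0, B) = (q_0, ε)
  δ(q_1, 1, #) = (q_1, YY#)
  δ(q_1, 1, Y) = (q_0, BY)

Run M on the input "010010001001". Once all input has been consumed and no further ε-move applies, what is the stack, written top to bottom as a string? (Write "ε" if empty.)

BB#

(q_0, 010010001001, #) ⊢ (q_0, 10010001001, #) ⊢ (q_1, 0010001001, BB#) ⊢ (q_0, 010001001, B#) ⊢ (q_0, 10001001, #) ⊢ (q_1, 0001001, BB#) ⊢ (q_0, 001001, B#) ⊢ (q_0, 01001, #) ⊢ (q_0, 1001, #) ⊢ (q_1, 001, BB#) ⊢ (q_0, 01, B#) ⊢ (q_0, 1, #) ⊢ (q_1, ε, BB#)
All input consumed in state q_1 with stack BB#.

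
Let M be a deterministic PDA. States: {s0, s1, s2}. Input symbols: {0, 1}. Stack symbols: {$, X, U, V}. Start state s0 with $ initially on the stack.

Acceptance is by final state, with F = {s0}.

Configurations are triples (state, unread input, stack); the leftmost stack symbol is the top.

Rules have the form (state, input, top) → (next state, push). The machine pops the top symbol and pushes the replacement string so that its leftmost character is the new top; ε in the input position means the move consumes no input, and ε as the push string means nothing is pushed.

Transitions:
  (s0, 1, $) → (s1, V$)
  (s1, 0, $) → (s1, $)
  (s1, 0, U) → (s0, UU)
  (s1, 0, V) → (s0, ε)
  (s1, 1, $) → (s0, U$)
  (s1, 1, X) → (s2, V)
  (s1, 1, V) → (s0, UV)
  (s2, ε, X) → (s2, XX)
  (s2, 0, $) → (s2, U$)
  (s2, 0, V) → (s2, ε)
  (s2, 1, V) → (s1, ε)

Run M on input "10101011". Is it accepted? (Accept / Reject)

(s0, 10101011, $) ⊢ (s1, 0101011, V$) ⊢ (s0, 101011, $) ⊢ (s1, 01011, V$) ⊢ (s0, 1011, $) ⊢ (s1, 011, V$) ⊢ (s0, 11, $) ⊢ (s1, 1, V$) ⊢ (s0, ε, UV$)
All input consumed; state s0 ∈ F.

Accept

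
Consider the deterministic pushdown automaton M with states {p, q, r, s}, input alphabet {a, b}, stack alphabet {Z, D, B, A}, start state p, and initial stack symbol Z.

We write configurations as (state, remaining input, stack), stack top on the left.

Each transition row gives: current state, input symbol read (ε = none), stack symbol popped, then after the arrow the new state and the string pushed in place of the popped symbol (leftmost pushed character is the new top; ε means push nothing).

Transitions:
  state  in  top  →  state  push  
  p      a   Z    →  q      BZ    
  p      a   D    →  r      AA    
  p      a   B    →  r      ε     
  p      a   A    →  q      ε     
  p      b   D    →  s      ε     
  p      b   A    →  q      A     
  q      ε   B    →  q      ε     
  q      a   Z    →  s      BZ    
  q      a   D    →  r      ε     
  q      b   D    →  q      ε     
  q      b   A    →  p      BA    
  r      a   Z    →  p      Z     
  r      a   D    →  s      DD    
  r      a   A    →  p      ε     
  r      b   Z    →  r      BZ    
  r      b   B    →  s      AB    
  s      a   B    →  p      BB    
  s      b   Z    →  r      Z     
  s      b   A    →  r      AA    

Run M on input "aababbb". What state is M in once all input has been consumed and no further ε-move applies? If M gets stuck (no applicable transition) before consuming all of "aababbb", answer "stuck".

stuck

(p, aababbb, Z) ⊢ (q, ababbb, BZ) ⊢ (q, ababbb, Z) ⊢ (s, babbb, BZ)
No transition for (s, b, top B); M blocks with input babbb remaining.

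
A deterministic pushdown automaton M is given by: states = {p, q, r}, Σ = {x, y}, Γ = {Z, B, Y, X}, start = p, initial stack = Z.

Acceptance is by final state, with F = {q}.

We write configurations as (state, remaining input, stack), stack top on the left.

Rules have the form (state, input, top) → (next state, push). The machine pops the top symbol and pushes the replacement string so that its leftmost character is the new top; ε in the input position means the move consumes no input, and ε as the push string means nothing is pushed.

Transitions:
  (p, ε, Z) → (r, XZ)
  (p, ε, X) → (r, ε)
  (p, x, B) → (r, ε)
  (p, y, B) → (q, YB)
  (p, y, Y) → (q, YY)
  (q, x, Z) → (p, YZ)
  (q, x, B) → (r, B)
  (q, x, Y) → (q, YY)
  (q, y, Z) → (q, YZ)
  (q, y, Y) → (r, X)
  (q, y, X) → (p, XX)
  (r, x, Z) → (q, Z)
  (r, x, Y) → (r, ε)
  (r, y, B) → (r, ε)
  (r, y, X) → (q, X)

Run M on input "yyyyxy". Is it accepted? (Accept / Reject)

Reject

(p, yyyyxy, Z)
  ε-move, top Z: go to r, push XZ → (r, yyyyxy, XZ)
  read y, top X: go to q, push X → (q, yyyxy, XZ)
  read y, top X: go to p, push XX → (p, yyxy, XXZ)
  ε-move, top X: go to r, push ε → (r, yyxy, XZ)
  read y, top X: go to q, push X → (q, yxy, XZ)
  read y, top X: go to p, push XX → (p, xy, XXZ)
  ε-move, top X: go to r, push ε → (r, xy, XZ)
No transition applies at (r, xy, XZ); input not fully consumed.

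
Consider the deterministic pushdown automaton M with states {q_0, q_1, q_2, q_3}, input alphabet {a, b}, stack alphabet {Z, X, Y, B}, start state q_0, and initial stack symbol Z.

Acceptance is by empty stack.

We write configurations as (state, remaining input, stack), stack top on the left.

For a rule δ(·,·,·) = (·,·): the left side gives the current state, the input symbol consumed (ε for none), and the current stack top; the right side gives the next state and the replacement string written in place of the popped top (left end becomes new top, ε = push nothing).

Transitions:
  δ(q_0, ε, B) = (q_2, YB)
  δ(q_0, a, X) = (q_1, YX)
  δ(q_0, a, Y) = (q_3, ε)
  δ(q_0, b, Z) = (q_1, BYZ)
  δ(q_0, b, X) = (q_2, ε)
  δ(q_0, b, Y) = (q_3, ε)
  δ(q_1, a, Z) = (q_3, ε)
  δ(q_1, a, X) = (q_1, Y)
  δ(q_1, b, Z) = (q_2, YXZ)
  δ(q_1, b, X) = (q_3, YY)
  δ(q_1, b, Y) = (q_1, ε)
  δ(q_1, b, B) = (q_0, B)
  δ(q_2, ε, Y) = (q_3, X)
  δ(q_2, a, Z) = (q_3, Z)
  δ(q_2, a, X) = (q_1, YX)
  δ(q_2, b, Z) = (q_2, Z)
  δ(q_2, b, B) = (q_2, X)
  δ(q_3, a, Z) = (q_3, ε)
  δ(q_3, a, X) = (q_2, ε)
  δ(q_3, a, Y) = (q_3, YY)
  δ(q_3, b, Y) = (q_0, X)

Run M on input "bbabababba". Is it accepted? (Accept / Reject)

Accept

(q_0, bbabababba, Z)
  read b, top Z: go to q_1, push BYZ → (q_1, babababba, BYZ)
  read b, top B: go to q_0, push B → (q_0, abababba, BYZ)
  ε-move, top B: go to q_2, push YB → (q_2, abababba, YBYZ)
  ε-move, top Y: go to q_3, push X → (q_3, abababba, XBYZ)
  read a, top X: go to q_2, push ε → (q_2, bababba, BYZ)
  read b, top B: go to q_2, push X → (q_2, ababba, XYZ)
  read a, top X: go to q_1, push YX → (q_1, babba, YXYZ)
  read b, top Y: go to q_1, push ε → (q_1, abba, XYZ)
  read a, top X: go to q_1, push Y → (q_1, bba, YYZ)
  read b, top Y: go to q_1, push ε → (q_1, ba, YZ)
  read b, top Y: go to q_1, push ε → (q_1, a, Z)
  read a, top Z: go to q_3, push ε → (q_3, ε, ε)
All input consumed and the stack is empty.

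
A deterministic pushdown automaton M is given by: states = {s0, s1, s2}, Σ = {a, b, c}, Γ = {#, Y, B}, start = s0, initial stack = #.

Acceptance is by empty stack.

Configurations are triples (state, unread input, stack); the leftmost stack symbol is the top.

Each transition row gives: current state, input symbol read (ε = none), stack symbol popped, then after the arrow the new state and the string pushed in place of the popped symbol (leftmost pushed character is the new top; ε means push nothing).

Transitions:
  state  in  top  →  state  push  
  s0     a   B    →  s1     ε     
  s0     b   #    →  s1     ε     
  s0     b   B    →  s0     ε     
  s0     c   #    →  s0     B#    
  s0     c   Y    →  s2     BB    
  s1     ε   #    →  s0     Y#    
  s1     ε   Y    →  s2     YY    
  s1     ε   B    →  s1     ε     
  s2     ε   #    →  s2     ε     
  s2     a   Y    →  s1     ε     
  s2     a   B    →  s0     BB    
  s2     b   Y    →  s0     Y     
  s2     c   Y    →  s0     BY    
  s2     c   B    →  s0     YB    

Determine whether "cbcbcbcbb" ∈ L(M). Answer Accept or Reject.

(s0, cbcbcbcbb, #)
  read c, top #: go to s0, push B# → (s0, bcbcbcbb, B#)
  read b, top B: go to s0, push ε → (s0, cbcbcbb, #)
  read c, top #: go to s0, push B# → (s0, bcbcbb, B#)
  read b, top B: go to s0, push ε → (s0, cbcbb, #)
  read c, top #: go to s0, push B# → (s0, bcbb, B#)
  read b, top B: go to s0, push ε → (s0, cbb, #)
  read c, top #: go to s0, push B# → (s0, bb, B#)
  read b, top B: go to s0, push ε → (s0, b, #)
  read b, top #: go to s1, push ε → (s1, ε, ε)
All input consumed and the stack is empty.

Accept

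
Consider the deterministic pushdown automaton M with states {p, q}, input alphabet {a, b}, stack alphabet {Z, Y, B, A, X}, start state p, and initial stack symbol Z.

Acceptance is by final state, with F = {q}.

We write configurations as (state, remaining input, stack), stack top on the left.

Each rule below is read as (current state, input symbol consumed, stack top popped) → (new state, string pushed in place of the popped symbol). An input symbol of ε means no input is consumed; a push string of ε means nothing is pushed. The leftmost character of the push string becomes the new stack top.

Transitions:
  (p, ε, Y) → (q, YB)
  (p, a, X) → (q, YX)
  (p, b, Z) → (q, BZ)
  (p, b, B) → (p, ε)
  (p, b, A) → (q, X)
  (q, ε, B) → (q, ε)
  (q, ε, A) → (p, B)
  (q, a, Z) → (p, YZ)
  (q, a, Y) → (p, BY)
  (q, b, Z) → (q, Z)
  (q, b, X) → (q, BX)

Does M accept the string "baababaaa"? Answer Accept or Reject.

Reject

(p, baababaaa, Z)
  read b, top Z: go to q, push BZ → (q, aababaaa, BZ)
  ε-move, top B: go to q, push ε → (q, aababaaa, Z)
  read a, top Z: go to p, push YZ → (p, ababaaa, YZ)
  ε-move, top Y: go to q, push YB → (q, ababaaa, YBZ)
  read a, top Y: go to p, push BY → (p, babaaa, BYBZ)
  read b, top B: go to p, push ε → (p, abaaa, YBZ)
  ε-move, top Y: go to q, push YB → (q, abaaa, YBBZ)
  read a, top Y: go to p, push BY → (p, baaa, BYBBZ)
  read b, top B: go to p, push ε → (p, aaa, YBBZ)
  ε-move, top Y: go to q, push YB → (q, aaa, YBBBZ)
  read a, top Y: go to p, push BY → (p, aa, BYBBBZ)
No transition applies at (p, aa, BYBBBZ); input not fully consumed.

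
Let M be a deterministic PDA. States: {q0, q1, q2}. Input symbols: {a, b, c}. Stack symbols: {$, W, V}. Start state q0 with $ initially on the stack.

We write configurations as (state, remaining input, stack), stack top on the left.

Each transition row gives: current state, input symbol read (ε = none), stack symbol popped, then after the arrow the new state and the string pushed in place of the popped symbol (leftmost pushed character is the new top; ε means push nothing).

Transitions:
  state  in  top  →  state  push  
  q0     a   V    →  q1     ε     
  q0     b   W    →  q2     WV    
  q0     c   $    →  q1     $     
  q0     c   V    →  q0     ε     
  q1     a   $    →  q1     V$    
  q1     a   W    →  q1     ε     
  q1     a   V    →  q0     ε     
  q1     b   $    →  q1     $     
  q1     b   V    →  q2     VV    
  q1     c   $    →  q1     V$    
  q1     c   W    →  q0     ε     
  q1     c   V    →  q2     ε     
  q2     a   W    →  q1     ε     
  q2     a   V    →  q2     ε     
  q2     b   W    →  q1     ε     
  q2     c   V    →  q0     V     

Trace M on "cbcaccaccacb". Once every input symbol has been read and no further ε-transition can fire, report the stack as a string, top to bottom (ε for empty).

(q0, cbcaccaccacb, $)
  read c, top $: go to q1, push $ → (q1, bcaccaccacb, $)
  read b, top $: go to q1, push $ → (q1, caccaccacb, $)
  read c, top $: go to q1, push V$ → (q1, accaccacb, V$)
  read a, top V: go to q0, push ε → (q0, ccaccacb, $)
  read c, top $: go to q1, push $ → (q1, caccacb, $)
  read c, top $: go to q1, push V$ → (q1, accacb, V$)
  read a, top V: go to q0, push ε → (q0, ccacb, $)
  read c, top $: go to q1, push $ → (q1, cacb, $)
  read c, top $: go to q1, push V$ → (q1, acb, V$)
  read a, top V: go to q0, push ε → (q0, cb, $)
  read c, top $: go to q1, push $ → (q1, b, $)
  read b, top $: go to q1, push $ → (q1, ε, $)
All input consumed in state q1 with stack $.

$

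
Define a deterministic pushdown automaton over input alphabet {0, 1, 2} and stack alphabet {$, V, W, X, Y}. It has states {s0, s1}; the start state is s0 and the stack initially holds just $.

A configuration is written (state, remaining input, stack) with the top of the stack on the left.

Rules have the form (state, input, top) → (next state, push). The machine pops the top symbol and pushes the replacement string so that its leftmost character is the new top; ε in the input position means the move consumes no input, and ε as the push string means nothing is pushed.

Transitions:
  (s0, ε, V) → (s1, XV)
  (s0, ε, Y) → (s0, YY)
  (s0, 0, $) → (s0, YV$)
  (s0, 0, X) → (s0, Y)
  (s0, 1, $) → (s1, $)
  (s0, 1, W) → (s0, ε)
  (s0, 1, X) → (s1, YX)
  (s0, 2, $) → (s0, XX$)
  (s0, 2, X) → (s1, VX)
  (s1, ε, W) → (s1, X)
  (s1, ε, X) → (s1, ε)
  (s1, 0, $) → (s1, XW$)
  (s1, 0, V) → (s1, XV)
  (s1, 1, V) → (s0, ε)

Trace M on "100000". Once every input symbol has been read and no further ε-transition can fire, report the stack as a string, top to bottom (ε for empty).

(s0, 100000, $)
  read 1, top $: go to s1, push $ → (s1, 00000, $)
  read 0, top $: go to s1, push XW$ → (s1, 0000, XW$)
  ε-move, top X: go to s1, push ε → (s1, 0000, W$)
  ε-move, top W: go to s1, push X → (s1, 0000, X$)
  ε-move, top X: go to s1, push ε → (s1, 0000, $)
  read 0, top $: go to s1, push XW$ → (s1, 000, XW$)
  ε-move, top X: go to s1, push ε → (s1, 000, W$)
  ε-move, top W: go to s1, push X → (s1, 000, X$)
  ε-move, top X: go to s1, push ε → (s1, 000, $)
  read 0, top $: go to s1, push XW$ → (s1, 00, XW$)
  ε-move, top X: go to s1, push ε → (s1, 00, W$)
  ε-move, top W: go to s1, push X → (s1, 00, X$)
  ε-move, top X: go to s1, push ε → (s1, 00, $)
  read 0, top $: go to s1, push XW$ → (s1, 0, XW$)
  ε-move, top X: go to s1, push ε → (s1, 0, W$)
  ε-move, top W: go to s1, push X → (s1, 0, X$)
  ε-move, top X: go to s1, push ε → (s1, 0, $)
  read 0, top $: go to s1, push XW$ → (s1, ε, XW$)
  ε-move, top X: go to s1, push ε → (s1, ε, W$)
  ε-move, top W: go to s1, push X → (s1, ε, X$)
  ε-move, top X: go to s1, push ε → (s1, ε, $)
All input consumed in state s1 with stack $.

$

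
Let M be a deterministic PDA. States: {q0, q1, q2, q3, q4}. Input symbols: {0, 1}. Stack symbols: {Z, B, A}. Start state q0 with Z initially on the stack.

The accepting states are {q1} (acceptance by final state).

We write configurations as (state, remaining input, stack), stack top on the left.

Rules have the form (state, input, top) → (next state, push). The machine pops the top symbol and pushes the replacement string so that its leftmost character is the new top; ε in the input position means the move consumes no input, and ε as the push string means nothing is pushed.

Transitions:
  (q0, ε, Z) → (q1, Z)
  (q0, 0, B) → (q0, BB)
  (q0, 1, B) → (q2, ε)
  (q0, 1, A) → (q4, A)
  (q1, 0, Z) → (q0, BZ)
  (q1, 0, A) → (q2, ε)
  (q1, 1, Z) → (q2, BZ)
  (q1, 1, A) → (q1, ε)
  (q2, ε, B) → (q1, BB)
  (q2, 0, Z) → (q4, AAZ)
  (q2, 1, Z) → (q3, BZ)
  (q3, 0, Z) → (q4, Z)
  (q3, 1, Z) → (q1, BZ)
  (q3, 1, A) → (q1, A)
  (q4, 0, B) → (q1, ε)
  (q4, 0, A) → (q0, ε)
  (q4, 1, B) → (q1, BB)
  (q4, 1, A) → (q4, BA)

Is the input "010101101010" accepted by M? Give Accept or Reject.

Accept

(q0, 010101101010, Z)
  ε-move, top Z: go to q1, push Z → (q1, 010101101010, Z)
  read 0, top Z: go to q0, push BZ → (q0, 10101101010, BZ)
  read 1, top B: go to q2, push ε → (q2, 0101101010, Z)
  read 0, top Z: go to q4, push AAZ → (q4, 101101010, AAZ)
  read 1, top A: go to q4, push BA → (q4, 01101010, BAAZ)
  read 0, top B: go to q1, push ε → (q1, 1101010, AAZ)
  read 1, top A: go to q1, push ε → (q1, 101010, AZ)
  read 1, top A: go to q1, push ε → (q1, 01010, Z)
  read 0, top Z: go to q0, push BZ → (q0, 1010, BZ)
  read 1, top B: go to q2, push ε → (q2, 010, Z)
  read 0, top Z: go to q4, push AAZ → (q4, 10, AAZ)
  read 1, top A: go to q4, push BA → (q4, 0, BAAZ)
  read 0, top B: go to q1, push ε → (q1, ε, AAZ)
All input consumed; state q1 ∈ F.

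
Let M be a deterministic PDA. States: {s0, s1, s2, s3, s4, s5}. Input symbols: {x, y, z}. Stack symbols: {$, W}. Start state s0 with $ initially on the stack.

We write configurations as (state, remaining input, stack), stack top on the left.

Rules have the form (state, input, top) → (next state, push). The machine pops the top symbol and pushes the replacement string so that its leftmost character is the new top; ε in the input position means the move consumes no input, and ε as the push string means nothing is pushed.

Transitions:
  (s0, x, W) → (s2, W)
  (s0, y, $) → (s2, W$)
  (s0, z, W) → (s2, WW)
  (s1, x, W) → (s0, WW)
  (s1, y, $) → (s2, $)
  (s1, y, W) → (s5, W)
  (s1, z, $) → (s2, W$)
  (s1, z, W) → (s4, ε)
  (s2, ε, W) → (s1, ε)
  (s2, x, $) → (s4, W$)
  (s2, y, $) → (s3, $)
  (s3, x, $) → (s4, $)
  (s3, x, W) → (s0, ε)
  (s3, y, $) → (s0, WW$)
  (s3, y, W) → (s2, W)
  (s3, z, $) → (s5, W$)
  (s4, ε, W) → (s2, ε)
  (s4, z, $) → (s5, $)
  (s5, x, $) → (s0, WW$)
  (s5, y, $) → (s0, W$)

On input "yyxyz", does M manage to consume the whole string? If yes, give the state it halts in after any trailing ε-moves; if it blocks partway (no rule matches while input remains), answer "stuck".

(s0, yyxyz, $)
  read y, top $: go to s2, push W$ → (s2, yxyz, W$)
  ε-move, top W: go to s1, push ε → (s1, yxyz, $)
  read y, top $: go to s2, push $ → (s2, xyz, $)
  read x, top $: go to s4, push W$ → (s4, yz, W$)
  ε-move, top W: go to s2, push ε → (s2, yz, $)
  read y, top $: go to s3, push $ → (s3, z, $)
  read z, top $: go to s5, push W$ → (s5, ε, W$)
All input consumed; M is in state s5.

s5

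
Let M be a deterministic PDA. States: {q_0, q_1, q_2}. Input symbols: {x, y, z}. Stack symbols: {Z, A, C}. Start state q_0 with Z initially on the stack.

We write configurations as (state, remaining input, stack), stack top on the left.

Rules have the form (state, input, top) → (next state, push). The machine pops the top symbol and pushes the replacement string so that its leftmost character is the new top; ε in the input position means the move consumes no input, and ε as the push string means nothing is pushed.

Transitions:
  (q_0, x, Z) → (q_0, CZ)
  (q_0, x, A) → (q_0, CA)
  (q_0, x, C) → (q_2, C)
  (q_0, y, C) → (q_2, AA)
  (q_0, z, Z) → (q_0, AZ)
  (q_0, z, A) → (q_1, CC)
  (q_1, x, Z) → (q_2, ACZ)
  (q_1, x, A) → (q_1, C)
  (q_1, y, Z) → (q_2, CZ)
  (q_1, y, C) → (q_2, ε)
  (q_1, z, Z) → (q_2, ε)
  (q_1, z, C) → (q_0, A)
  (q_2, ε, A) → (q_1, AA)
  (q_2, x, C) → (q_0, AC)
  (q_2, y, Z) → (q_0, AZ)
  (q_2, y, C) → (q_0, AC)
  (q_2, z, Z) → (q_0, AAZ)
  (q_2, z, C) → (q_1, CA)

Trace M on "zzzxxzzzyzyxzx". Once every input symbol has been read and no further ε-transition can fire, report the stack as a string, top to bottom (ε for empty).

CAAAACZ

(q_0, zzzxxzzzyzyxzx, Z)
  read z, top Z: go to q_0, push AZ → (q_0, zzxxzzzyzyxzx, AZ)
  read z, top A: go to q_1, push CC → (q_1, zxxzzzyzyxzx, CCZ)
  read z, top C: go to q_0, push A → (q_0, xxzzzyzyxzx, ACZ)
  read x, top A: go to q_0, push CA → (q_0, xzzzyzyxzx, CACZ)
  read x, top C: go to q_2, push C → (q_2, zzzyzyxzx, CACZ)
  read z, top C: go to q_1, push CA → (q_1, zzyzyxzx, CAACZ)
  read z, top C: go to q_0, push A → (q_0, zyzyxzx, AAACZ)
  read z, top A: go to q_1, push CC → (q_1, yzyxzx, CCAACZ)
  read y, top C: go to q_2, push ε → (q_2, zyxzx, CAACZ)
  read z, top C: go to q_1, push CA → (q_1, yxzx, CAAACZ)
  read y, top C: go to q_2, push ε → (q_2, xzx, AAACZ)
  ε-move, top A: go to q_1, push AA → (q_1, xzx, AAAACZ)
  read x, top A: go to q_1, push C → (q_1, zx, CAAACZ)
  read z, top C: go to q_0, push A → (q_0, x, AAAACZ)
  read x, top A: go to q_0, push CA → (q_0, ε, CAAAACZ)
All input consumed in state q_0 with stack CAAAACZ.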